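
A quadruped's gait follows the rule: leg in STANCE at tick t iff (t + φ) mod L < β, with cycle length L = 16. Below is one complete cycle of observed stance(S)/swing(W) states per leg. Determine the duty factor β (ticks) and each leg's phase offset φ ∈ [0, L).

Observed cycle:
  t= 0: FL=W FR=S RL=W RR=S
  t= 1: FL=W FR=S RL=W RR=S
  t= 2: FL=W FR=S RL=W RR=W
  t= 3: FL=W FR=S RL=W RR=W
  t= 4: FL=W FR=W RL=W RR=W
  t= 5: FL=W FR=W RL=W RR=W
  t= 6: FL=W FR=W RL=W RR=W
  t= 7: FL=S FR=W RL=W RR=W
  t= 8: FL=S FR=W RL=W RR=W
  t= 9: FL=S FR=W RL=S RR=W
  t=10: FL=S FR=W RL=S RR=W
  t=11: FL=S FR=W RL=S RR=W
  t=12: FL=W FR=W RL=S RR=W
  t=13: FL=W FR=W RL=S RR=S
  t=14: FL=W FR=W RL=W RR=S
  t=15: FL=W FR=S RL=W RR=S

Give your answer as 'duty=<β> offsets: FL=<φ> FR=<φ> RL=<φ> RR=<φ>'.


duty=5 offsets: FL=9 FR=1 RL=7 RR=3

duty β = stance ticks per leg = 5
FL: stance ticks = 5; W→S at t=7 → φ=9
FR: stance ticks = 5; W→S at t=15 → φ=1
RL: stance ticks = 5; W→S at t=9 → φ=7
RR: stance ticks = 5; W→S at t=13 → φ=3


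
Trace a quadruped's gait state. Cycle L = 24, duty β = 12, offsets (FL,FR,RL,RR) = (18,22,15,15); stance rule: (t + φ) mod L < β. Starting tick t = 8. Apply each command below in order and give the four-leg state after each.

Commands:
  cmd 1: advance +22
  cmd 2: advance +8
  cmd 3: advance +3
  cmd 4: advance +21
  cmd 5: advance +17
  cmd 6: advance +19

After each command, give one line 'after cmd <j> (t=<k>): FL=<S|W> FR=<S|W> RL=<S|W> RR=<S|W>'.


start t=8: FL=S FR=S RL=W RR=W
cmd 1: advance +22 → t=30, phase=(0,4,21,21) → FL=S FR=S RL=W RR=W
cmd 2: advance +8 → t=38, phase=(8,12,5,5) → FL=S FR=W RL=S RR=S
cmd 3: advance +3 → t=41, phase=(11,15,8,8) → FL=S FR=W RL=S RR=S
cmd 4: advance +21 → t=62, phase=(8,12,5,5) → FL=S FR=W RL=S RR=S
cmd 5: advance +17 → t=79, phase=(1,5,22,22) → FL=S FR=S RL=W RR=W
cmd 6: advance +19 → t=98, phase=(20,0,17,17) → FL=W FR=S RL=W RR=W

after cmd 1 (t=30): FL=S FR=S RL=W RR=W
after cmd 2 (t=38): FL=S FR=W RL=S RR=S
after cmd 3 (t=41): FL=S FR=W RL=S RR=S
after cmd 4 (t=62): FL=S FR=W RL=S RR=S
after cmd 5 (t=79): FL=S FR=S RL=W RR=W
after cmd 6 (t=98): FL=W FR=S RL=W RR=W


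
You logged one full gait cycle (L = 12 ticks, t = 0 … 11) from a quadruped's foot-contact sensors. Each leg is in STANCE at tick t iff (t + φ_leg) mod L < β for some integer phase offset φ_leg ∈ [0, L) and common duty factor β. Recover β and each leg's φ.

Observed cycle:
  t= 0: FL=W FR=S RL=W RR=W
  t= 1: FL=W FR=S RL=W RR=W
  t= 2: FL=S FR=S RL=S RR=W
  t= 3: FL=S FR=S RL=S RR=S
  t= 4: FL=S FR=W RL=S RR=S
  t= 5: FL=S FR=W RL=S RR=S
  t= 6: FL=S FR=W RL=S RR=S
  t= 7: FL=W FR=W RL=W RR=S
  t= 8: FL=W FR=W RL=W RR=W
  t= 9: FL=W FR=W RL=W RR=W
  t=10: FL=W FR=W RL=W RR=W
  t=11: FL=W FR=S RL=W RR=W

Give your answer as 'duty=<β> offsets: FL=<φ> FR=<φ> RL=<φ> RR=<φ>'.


duty β = stance ticks per leg = 5
FL: stance ticks = 5; W→S at t=2 → φ=10
FR: stance ticks = 5; W→S at t=11 → φ=1
RL: stance ticks = 5; W→S at t=2 → φ=10
RR: stance ticks = 5; W→S at t=3 → φ=9

duty=5 offsets: FL=10 FR=1 RL=10 RR=9


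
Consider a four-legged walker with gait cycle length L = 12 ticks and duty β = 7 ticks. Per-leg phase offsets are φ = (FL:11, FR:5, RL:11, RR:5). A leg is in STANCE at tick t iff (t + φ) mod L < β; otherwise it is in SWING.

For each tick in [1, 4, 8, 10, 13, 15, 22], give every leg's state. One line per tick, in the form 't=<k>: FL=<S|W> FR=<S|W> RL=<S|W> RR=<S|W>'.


t=1: phase=(0,6,0,6) vs β=7 → FL=S FR=S RL=S RR=S
t=4: phase=(3,9,3,9) vs β=7 → FL=S FR=W RL=S RR=W
t=8: phase=(7,1,7,1) vs β=7 → FL=W FR=S RL=W RR=S
t=10: phase=(9,3,9,3) vs β=7 → FL=W FR=S RL=W RR=S
t=13: phase=(0,6,0,6) vs β=7 → FL=S FR=S RL=S RR=S
t=15: phase=(2,8,2,8) vs β=7 → FL=S FR=W RL=S RR=W
t=22: phase=(9,3,9,3) vs β=7 → FL=W FR=S RL=W RR=S

t=1: FL=S FR=S RL=S RR=S
t=4: FL=S FR=W RL=S RR=W
t=8: FL=W FR=S RL=W RR=S
t=10: FL=W FR=S RL=W RR=S
t=13: FL=S FR=S RL=S RR=S
t=15: FL=S FR=W RL=S RR=W
t=22: FL=W FR=S RL=W RR=S


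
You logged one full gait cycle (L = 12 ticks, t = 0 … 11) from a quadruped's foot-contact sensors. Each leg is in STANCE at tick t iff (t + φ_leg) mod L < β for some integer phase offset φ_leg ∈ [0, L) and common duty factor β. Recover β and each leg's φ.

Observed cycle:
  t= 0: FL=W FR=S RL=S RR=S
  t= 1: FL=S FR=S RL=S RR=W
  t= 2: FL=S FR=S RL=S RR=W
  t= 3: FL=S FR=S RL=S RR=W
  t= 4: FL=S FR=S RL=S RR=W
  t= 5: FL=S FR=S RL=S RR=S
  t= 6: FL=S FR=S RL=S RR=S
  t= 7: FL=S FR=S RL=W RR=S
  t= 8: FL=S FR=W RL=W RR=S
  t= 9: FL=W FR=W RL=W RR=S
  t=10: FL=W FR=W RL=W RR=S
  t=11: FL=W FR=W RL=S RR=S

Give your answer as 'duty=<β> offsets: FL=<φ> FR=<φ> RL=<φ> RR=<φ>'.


duty=8 offsets: FL=11 FR=0 RL=1 RR=7

duty β = stance ticks per leg = 8
FL: stance ticks = 8; W→S at t=1 → φ=11
FR: stance ticks = 8; W→S at t=0 → φ=0
RL: stance ticks = 8; W→S at t=11 → φ=1
RR: stance ticks = 8; W→S at t=5 → φ=7


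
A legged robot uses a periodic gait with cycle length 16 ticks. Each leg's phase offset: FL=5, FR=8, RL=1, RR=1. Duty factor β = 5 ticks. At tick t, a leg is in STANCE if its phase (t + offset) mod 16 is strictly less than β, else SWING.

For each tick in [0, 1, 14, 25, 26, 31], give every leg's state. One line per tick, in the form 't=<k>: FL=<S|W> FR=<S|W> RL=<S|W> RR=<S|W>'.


t=0: phase=(5,8,1,1) vs β=5 → FL=W FR=W RL=S RR=S
t=1: phase=(6,9,2,2) vs β=5 → FL=W FR=W RL=S RR=S
t=14: phase=(3,6,15,15) vs β=5 → FL=S FR=W RL=W RR=W
t=25: phase=(14,1,10,10) vs β=5 → FL=W FR=S RL=W RR=W
t=26: phase=(15,2,11,11) vs β=5 → FL=W FR=S RL=W RR=W
t=31: phase=(4,7,0,0) vs β=5 → FL=S FR=W RL=S RR=S

t=0: FL=W FR=W RL=S RR=S
t=1: FL=W FR=W RL=S RR=S
t=14: FL=S FR=W RL=W RR=W
t=25: FL=W FR=S RL=W RR=W
t=26: FL=W FR=S RL=W RR=W
t=31: FL=S FR=W RL=S RR=S


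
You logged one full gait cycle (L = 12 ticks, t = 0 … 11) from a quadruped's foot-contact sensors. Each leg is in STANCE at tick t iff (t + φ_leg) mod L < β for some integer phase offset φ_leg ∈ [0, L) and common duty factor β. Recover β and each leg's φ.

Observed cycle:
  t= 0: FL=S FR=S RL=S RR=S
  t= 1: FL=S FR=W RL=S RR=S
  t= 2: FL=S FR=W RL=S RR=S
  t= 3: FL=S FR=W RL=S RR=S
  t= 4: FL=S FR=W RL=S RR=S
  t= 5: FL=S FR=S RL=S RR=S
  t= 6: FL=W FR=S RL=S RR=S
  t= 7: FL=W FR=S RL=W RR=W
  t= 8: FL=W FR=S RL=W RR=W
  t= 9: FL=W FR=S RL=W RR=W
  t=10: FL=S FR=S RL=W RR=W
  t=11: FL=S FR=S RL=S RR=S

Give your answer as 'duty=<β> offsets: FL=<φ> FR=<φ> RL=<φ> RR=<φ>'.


duty β = stance ticks per leg = 8
FL: stance ticks = 8; W→S at t=10 → φ=2
FR: stance ticks = 8; W→S at t=5 → φ=7
RL: stance ticks = 8; W→S at t=11 → φ=1
RR: stance ticks = 8; W→S at t=11 → φ=1

duty=8 offsets: FL=2 FR=7 RL=1 RR=1


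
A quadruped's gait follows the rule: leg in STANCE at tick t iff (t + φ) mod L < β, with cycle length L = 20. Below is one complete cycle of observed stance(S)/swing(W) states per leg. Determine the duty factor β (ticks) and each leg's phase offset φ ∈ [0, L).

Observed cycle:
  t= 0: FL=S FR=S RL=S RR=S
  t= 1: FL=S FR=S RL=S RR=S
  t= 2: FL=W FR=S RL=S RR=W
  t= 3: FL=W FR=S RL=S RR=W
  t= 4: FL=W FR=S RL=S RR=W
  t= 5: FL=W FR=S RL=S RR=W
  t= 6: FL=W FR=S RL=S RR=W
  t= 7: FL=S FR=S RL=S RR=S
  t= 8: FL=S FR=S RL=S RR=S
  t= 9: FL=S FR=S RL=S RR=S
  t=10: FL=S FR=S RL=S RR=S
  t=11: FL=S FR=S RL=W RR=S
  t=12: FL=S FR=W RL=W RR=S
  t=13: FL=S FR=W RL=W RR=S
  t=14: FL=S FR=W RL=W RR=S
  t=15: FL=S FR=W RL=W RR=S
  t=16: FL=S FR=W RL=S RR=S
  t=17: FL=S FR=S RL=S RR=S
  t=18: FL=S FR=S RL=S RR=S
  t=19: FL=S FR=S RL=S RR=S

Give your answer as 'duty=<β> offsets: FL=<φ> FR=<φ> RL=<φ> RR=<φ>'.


duty=15 offsets: FL=13 FR=3 RL=4 RR=13

duty β = stance ticks per leg = 15
FL: stance ticks = 15; W→S at t=7 → φ=13
FR: stance ticks = 15; W→S at t=17 → φ=3
RL: stance ticks = 15; W→S at t=16 → φ=4
RR: stance ticks = 15; W→S at t=7 → φ=13


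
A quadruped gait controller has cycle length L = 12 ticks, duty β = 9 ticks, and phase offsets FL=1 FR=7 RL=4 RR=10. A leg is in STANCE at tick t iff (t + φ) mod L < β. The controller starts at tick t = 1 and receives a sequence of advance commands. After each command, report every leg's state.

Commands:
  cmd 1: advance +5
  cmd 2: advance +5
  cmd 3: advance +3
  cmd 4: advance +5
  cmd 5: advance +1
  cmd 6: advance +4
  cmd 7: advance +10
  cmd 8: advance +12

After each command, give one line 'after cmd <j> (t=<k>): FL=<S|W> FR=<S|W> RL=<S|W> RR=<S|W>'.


after cmd 1 (t=6): FL=S FR=S RL=W RR=S
after cmd 2 (t=11): FL=S FR=S RL=S RR=W
after cmd 3 (t=14): FL=S FR=W RL=S RR=S
after cmd 4 (t=19): FL=S FR=S RL=W RR=S
after cmd 5 (t=20): FL=W FR=S RL=S RR=S
after cmd 6 (t=24): FL=S FR=S RL=S RR=W
after cmd 7 (t=34): FL=W FR=S RL=S RR=S
after cmd 8 (t=46): FL=W FR=S RL=S RR=S

start t=1: FL=S FR=S RL=S RR=W
cmd 1: advance +5 → t=6, phase=(7,1,10,4) → FL=S FR=S RL=W RR=S
cmd 2: advance +5 → t=11, phase=(0,6,3,9) → FL=S FR=S RL=S RR=W
cmd 3: advance +3 → t=14, phase=(3,9,6,0) → FL=S FR=W RL=S RR=S
cmd 4: advance +5 → t=19, phase=(8,2,11,5) → FL=S FR=S RL=W RR=S
cmd 5: advance +1 → t=20, phase=(9,3,0,6) → FL=W FR=S RL=S RR=S
cmd 6: advance +4 → t=24, phase=(1,7,4,10) → FL=S FR=S RL=S RR=W
cmd 7: advance +10 → t=34, phase=(11,5,2,8) → FL=W FR=S RL=S RR=S
cmd 8: advance +12 → t=46, phase=(11,5,2,8) → FL=W FR=S RL=S RR=S


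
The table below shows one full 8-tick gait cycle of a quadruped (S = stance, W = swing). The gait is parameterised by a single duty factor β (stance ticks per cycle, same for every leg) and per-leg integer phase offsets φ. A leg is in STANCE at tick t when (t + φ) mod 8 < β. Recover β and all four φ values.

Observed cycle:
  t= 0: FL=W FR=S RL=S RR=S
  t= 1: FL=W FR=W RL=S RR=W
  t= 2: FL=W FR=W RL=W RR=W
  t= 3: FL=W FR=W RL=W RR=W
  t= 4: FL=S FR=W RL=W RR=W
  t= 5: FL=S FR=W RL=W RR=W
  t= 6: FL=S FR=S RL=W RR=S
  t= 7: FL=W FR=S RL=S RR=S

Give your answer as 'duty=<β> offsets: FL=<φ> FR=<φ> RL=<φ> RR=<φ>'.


duty=3 offsets: FL=4 FR=2 RL=1 RR=2

duty β = stance ticks per leg = 3
FL: stance ticks = 3; W→S at t=4 → φ=4
FR: stance ticks = 3; W→S at t=6 → φ=2
RL: stance ticks = 3; W→S at t=7 → φ=1
RR: stance ticks = 3; W→S at t=6 → φ=2


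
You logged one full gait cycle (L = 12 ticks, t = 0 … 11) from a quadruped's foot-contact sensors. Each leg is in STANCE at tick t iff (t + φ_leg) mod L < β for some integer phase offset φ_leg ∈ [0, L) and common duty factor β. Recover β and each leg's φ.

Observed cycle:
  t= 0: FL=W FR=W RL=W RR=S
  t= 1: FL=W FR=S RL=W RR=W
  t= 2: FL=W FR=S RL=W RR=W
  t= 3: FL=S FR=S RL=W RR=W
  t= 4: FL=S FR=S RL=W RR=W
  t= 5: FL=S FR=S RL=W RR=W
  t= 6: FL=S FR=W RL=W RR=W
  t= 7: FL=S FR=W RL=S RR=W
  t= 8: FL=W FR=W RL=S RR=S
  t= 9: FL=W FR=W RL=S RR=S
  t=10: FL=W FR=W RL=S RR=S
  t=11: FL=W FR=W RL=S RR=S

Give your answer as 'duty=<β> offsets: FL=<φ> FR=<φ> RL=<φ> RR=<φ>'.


duty=5 offsets: FL=9 FR=11 RL=5 RR=4

duty β = stance ticks per leg = 5
FL: stance ticks = 5; W→S at t=3 → φ=9
FR: stance ticks = 5; W→S at t=1 → φ=11
RL: stance ticks = 5; W→S at t=7 → φ=5
RR: stance ticks = 5; W→S at t=8 → φ=4


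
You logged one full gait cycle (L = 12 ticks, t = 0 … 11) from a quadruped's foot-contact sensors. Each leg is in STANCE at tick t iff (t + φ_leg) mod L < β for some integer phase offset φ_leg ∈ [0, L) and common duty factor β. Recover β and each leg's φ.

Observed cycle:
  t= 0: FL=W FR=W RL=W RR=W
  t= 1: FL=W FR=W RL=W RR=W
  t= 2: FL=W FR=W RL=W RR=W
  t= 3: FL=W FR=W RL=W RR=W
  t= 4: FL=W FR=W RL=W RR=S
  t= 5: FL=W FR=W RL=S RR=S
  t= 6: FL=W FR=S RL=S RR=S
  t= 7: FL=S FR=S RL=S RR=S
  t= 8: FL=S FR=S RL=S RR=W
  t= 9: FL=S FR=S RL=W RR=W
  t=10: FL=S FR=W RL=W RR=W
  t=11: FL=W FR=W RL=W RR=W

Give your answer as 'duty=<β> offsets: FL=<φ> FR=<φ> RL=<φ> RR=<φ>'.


duty=4 offsets: FL=5 FR=6 RL=7 RR=8

duty β = stance ticks per leg = 4
FL: stance ticks = 4; W→S at t=7 → φ=5
FR: stance ticks = 4; W→S at t=6 → φ=6
RL: stance ticks = 4; W→S at t=5 → φ=7
RR: stance ticks = 4; W→S at t=4 → φ=8


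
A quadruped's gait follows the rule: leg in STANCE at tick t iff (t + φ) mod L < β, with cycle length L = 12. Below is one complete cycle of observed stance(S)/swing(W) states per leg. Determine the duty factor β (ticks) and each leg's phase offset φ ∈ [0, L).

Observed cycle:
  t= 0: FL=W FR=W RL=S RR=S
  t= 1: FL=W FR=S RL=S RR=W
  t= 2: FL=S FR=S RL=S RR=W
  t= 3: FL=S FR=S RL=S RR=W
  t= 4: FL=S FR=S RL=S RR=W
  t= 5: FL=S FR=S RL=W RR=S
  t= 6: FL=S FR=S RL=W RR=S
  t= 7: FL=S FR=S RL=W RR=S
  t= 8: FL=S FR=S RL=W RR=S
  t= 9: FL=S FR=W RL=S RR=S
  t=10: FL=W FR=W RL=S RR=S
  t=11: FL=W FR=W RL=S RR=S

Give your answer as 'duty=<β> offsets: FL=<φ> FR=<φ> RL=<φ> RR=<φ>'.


duty β = stance ticks per leg = 8
FL: stance ticks = 8; W→S at t=2 → φ=10
FR: stance ticks = 8; W→S at t=1 → φ=11
RL: stance ticks = 8; W→S at t=9 → φ=3
RR: stance ticks = 8; W→S at t=5 → φ=7

duty=8 offsets: FL=10 FR=11 RL=3 RR=7


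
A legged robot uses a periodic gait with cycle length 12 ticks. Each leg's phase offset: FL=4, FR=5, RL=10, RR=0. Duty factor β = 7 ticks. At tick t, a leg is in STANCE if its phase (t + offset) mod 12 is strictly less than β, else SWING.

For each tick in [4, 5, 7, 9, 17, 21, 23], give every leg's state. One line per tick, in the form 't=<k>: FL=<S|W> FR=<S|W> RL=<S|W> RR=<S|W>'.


t=4: phase=(8,9,2,4) vs β=7 → FL=W FR=W RL=S RR=S
t=5: phase=(9,10,3,5) vs β=7 → FL=W FR=W RL=S RR=S
t=7: phase=(11,0,5,7) vs β=7 → FL=W FR=S RL=S RR=W
t=9: phase=(1,2,7,9) vs β=7 → FL=S FR=S RL=W RR=W
t=17: phase=(9,10,3,5) vs β=7 → FL=W FR=W RL=S RR=S
t=21: phase=(1,2,7,9) vs β=7 → FL=S FR=S RL=W RR=W
t=23: phase=(3,4,9,11) vs β=7 → FL=S FR=S RL=W RR=W

t=4: FL=W FR=W RL=S RR=S
t=5: FL=W FR=W RL=S RR=S
t=7: FL=W FR=S RL=S RR=W
t=9: FL=S FR=S RL=W RR=W
t=17: FL=W FR=W RL=S RR=S
t=21: FL=S FR=S RL=W RR=W
t=23: FL=S FR=S RL=W RR=W


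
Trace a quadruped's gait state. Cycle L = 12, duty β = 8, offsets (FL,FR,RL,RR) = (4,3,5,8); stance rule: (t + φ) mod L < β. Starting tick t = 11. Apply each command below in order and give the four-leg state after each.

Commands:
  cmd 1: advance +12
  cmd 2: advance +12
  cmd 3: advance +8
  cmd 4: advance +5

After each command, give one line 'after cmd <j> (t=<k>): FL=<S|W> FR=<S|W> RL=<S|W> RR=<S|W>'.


after cmd 1 (t=23): FL=S FR=S RL=S RR=S
after cmd 2 (t=35): FL=S FR=S RL=S RR=S
after cmd 3 (t=43): FL=W FR=W RL=S RR=S
after cmd 4 (t=48): FL=S FR=S RL=S RR=W

start t=11: FL=S FR=S RL=S RR=S
cmd 1: advance +12 → t=23, phase=(3,2,4,7) → FL=S FR=S RL=S RR=S
cmd 2: advance +12 → t=35, phase=(3,2,4,7) → FL=S FR=S RL=S RR=S
cmd 3: advance +8 → t=43, phase=(11,10,0,3) → FL=W FR=W RL=S RR=S
cmd 4: advance +5 → t=48, phase=(4,3,5,8) → FL=S FR=S RL=S RR=W


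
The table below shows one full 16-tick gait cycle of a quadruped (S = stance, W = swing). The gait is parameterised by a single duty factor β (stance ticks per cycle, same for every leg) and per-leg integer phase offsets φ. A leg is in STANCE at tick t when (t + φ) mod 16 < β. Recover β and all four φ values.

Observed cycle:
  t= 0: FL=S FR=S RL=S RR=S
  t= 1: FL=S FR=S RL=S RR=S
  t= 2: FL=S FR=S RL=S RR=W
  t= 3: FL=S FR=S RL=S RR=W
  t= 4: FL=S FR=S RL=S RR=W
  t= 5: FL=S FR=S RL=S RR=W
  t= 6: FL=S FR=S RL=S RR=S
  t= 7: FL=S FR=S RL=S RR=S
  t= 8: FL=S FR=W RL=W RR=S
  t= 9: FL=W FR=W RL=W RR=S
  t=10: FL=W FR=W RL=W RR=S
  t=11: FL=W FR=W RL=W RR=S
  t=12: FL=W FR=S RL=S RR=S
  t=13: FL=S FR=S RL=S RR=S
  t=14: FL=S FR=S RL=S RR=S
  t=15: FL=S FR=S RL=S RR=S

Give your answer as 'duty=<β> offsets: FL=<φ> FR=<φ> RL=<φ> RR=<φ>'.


duty β = stance ticks per leg = 12
FL: stance ticks = 12; W→S at t=13 → φ=3
FR: stance ticks = 12; W→S at t=12 → φ=4
RL: stance ticks = 12; W→S at t=12 → φ=4
RR: stance ticks = 12; W→S at t=6 → φ=10

duty=12 offsets: FL=3 FR=4 RL=4 RR=10


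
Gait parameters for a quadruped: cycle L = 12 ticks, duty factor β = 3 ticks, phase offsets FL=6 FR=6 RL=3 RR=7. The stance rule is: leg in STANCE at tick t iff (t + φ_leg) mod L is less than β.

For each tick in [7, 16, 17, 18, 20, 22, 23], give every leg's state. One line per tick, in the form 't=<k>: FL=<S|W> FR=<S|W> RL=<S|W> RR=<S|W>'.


t=7: FL=S FR=S RL=W RR=S
t=16: FL=W FR=W RL=W RR=W
t=17: FL=W FR=W RL=W RR=S
t=18: FL=S FR=S RL=W RR=S
t=20: FL=S FR=S RL=W RR=W
t=22: FL=W FR=W RL=S RR=W
t=23: FL=W FR=W RL=S RR=W

t=7: phase=(1,1,10,2) vs β=3 → FL=S FR=S RL=W RR=S
t=16: phase=(10,10,7,11) vs β=3 → FL=W FR=W RL=W RR=W
t=17: phase=(11,11,8,0) vs β=3 → FL=W FR=W RL=W RR=S
t=18: phase=(0,0,9,1) vs β=3 → FL=S FR=S RL=W RR=S
t=20: phase=(2,2,11,3) vs β=3 → FL=S FR=S RL=W RR=W
t=22: phase=(4,4,1,5) vs β=3 → FL=W FR=W RL=S RR=W
t=23: phase=(5,5,2,6) vs β=3 → FL=W FR=W RL=S RR=W


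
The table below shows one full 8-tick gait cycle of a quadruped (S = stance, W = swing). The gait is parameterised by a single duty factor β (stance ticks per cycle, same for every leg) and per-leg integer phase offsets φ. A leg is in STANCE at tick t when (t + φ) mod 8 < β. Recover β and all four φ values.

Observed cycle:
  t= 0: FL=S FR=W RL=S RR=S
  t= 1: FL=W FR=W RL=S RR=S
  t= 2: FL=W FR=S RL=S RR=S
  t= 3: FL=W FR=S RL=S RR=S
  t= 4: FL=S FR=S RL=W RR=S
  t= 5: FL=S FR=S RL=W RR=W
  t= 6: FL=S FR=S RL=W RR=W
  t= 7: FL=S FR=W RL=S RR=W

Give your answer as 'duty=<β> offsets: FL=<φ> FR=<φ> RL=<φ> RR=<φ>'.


duty=5 offsets: FL=4 FR=6 RL=1 RR=0

duty β = stance ticks per leg = 5
FL: stance ticks = 5; W→S at t=4 → φ=4
FR: stance ticks = 5; W→S at t=2 → φ=6
RL: stance ticks = 5; W→S at t=7 → φ=1
RR: stance ticks = 5; W→S at t=0 → φ=0


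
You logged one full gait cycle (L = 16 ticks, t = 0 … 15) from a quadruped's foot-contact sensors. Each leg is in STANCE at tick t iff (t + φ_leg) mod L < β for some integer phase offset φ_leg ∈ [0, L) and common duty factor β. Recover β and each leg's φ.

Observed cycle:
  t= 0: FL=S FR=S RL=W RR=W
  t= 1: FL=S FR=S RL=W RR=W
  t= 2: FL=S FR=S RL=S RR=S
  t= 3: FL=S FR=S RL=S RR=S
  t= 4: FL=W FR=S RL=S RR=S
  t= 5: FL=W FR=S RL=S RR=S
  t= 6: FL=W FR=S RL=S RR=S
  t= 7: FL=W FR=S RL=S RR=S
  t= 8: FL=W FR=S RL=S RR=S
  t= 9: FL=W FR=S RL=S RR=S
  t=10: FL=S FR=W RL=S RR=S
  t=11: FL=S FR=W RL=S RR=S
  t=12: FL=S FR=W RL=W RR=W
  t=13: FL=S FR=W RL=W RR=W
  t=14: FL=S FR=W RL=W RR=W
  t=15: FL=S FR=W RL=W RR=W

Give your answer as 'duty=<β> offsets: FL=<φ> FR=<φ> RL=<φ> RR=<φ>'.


duty β = stance ticks per leg = 10
FL: stance ticks = 10; W→S at t=10 → φ=6
FR: stance ticks = 10; W→S at t=0 → φ=0
RL: stance ticks = 10; W→S at t=2 → φ=14
RR: stance ticks = 10; W→S at t=2 → φ=14

duty=10 offsets: FL=6 FR=0 RL=14 RR=14


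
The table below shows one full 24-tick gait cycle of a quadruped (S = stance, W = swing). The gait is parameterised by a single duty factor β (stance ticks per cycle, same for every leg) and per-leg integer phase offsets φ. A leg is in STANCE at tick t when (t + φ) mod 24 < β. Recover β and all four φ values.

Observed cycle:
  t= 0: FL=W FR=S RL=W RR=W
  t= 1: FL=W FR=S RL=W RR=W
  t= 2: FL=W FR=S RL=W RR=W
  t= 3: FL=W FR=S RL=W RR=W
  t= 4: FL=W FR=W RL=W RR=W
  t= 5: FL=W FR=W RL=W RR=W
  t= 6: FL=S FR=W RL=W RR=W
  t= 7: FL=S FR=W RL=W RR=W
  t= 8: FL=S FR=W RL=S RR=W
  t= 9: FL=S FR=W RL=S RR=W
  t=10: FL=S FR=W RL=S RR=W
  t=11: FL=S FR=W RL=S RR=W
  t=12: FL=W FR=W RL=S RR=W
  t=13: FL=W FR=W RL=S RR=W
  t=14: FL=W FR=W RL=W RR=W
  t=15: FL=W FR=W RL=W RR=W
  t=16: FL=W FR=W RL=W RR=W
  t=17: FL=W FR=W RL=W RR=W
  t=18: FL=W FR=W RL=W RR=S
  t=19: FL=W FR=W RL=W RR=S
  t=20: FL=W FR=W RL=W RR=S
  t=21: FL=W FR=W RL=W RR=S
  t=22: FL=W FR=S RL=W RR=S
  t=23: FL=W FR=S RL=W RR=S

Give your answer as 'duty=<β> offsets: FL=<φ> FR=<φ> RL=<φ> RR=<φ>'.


duty=6 offsets: FL=18 FR=2 RL=16 RR=6

duty β = stance ticks per leg = 6
FL: stance ticks = 6; W→S at t=6 → φ=18
FR: stance ticks = 6; W→S at t=22 → φ=2
RL: stance ticks = 6; W→S at t=8 → φ=16
RR: stance ticks = 6; W→S at t=18 → φ=6


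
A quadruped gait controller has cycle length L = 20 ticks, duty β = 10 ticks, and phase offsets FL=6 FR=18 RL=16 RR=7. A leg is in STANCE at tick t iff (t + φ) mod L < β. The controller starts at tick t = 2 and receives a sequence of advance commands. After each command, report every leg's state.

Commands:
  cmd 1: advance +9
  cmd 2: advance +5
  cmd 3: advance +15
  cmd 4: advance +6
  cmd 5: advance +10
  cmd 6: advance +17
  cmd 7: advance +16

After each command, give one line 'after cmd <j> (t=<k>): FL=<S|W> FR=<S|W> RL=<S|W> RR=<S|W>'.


after cmd 1 (t=11): FL=W FR=S RL=S RR=W
after cmd 2 (t=16): FL=S FR=W RL=W RR=S
after cmd 3 (t=31): FL=W FR=S RL=S RR=W
after cmd 4 (t=37): FL=S FR=W RL=W RR=S
after cmd 5 (t=47): FL=W FR=S RL=S RR=W
after cmd 6 (t=64): FL=W FR=S RL=S RR=W
after cmd 7 (t=80): FL=S FR=W RL=W RR=S

start t=2: FL=S FR=S RL=W RR=S
cmd 1: advance +9 → t=11, phase=(17,9,7,18) → FL=W FR=S RL=S RR=W
cmd 2: advance +5 → t=16, phase=(2,14,12,3) → FL=S FR=W RL=W RR=S
cmd 3: advance +15 → t=31, phase=(17,9,7,18) → FL=W FR=S RL=S RR=W
cmd 4: advance +6 → t=37, phase=(3,15,13,4) → FL=S FR=W RL=W RR=S
cmd 5: advance +10 → t=47, phase=(13,5,3,14) → FL=W FR=S RL=S RR=W
cmd 6: advance +17 → t=64, phase=(10,2,0,11) → FL=W FR=S RL=S RR=W
cmd 7: advance +16 → t=80, phase=(6,18,16,7) → FL=S FR=W RL=W RR=S


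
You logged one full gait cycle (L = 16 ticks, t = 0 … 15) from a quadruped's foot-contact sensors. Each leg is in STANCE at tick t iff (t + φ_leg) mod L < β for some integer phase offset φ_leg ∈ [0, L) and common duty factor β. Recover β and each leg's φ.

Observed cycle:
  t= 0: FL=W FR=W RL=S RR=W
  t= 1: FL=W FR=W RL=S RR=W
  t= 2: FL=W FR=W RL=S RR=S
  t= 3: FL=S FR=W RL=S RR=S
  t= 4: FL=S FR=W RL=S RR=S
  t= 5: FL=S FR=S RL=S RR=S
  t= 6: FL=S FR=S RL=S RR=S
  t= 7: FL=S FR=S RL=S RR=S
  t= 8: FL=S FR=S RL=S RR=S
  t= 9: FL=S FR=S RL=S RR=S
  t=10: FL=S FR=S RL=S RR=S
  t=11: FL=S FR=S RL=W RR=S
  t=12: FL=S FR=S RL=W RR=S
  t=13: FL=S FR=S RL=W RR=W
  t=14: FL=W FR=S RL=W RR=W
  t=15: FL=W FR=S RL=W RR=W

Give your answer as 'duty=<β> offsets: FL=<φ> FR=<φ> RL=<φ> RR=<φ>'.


duty β = stance ticks per leg = 11
FL: stance ticks = 11; W→S at t=3 → φ=13
FR: stance ticks = 11; W→S at t=5 → φ=11
RL: stance ticks = 11; W→S at t=0 → φ=0
RR: stance ticks = 11; W→S at t=2 → φ=14

duty=11 offsets: FL=13 FR=11 RL=0 RR=14


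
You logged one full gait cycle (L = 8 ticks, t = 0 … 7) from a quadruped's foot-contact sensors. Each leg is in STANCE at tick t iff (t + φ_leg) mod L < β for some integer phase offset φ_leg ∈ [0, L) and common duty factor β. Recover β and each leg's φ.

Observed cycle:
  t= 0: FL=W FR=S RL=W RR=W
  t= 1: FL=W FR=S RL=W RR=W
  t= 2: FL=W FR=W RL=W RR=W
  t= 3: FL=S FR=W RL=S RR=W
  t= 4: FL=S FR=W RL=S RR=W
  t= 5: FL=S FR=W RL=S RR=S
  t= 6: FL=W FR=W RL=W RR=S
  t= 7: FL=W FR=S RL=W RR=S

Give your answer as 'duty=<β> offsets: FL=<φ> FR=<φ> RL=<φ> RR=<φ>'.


duty=3 offsets: FL=5 FR=1 RL=5 RR=3

duty β = stance ticks per leg = 3
FL: stance ticks = 3; W→S at t=3 → φ=5
FR: stance ticks = 3; W→S at t=7 → φ=1
RL: stance ticks = 3; W→S at t=3 → φ=5
RR: stance ticks = 3; W→S at t=5 → φ=3


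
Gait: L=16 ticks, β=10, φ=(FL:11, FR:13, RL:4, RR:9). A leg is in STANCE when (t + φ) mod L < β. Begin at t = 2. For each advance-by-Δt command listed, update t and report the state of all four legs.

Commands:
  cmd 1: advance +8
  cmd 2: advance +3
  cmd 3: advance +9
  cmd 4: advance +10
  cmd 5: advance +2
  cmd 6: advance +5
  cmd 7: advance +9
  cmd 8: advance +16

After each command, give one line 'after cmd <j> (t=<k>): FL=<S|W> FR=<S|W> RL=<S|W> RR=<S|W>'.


start t=2: FL=W FR=W RL=S RR=W
cmd 1: advance +8 → t=10, phase=(5,7,14,3) → FL=S FR=S RL=W RR=S
cmd 2: advance +3 → t=13, phase=(8,10,1,6) → FL=S FR=W RL=S RR=S
cmd 3: advance +9 → t=22, phase=(1,3,10,15) → FL=S FR=S RL=W RR=W
cmd 4: advance +10 → t=32, phase=(11,13,4,9) → FL=W FR=W RL=S RR=S
cmd 5: advance +2 → t=34, phase=(13,15,6,11) → FL=W FR=W RL=S RR=W
cmd 6: advance +5 → t=39, phase=(2,4,11,0) → FL=S FR=S RL=W RR=S
cmd 7: advance +9 → t=48, phase=(11,13,4,9) → FL=W FR=W RL=S RR=S
cmd 8: advance +16 → t=64, phase=(11,13,4,9) → FL=W FR=W RL=S RR=S

after cmd 1 (t=10): FL=S FR=S RL=W RR=S
after cmd 2 (t=13): FL=S FR=W RL=S RR=S
after cmd 3 (t=22): FL=S FR=S RL=W RR=W
after cmd 4 (t=32): FL=W FR=W RL=S RR=S
after cmd 5 (t=34): FL=W FR=W RL=S RR=W
after cmd 6 (t=39): FL=S FR=S RL=W RR=S
after cmd 7 (t=48): FL=W FR=W RL=S RR=S
after cmd 8 (t=64): FL=W FR=W RL=S RR=S


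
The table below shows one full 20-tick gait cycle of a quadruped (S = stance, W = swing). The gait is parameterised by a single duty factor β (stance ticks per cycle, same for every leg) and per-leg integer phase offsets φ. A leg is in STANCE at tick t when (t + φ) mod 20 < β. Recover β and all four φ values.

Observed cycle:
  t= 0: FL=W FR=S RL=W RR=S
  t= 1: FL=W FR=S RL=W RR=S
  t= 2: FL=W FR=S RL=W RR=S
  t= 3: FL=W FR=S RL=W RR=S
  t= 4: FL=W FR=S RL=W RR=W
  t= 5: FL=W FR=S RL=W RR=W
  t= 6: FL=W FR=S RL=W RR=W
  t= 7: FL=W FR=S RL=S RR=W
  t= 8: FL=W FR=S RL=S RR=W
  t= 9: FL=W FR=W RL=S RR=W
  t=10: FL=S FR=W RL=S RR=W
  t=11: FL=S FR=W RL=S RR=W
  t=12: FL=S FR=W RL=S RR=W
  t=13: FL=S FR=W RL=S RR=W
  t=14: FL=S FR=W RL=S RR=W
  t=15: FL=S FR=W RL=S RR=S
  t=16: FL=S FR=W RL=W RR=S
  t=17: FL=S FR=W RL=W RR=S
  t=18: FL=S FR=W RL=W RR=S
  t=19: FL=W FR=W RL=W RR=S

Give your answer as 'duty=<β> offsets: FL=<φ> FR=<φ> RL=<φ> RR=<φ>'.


duty β = stance ticks per leg = 9
FL: stance ticks = 9; W→S at t=10 → φ=10
FR: stance ticks = 9; W→S at t=0 → φ=0
RL: stance ticks = 9; W→S at t=7 → φ=13
RR: stance ticks = 9; W→S at t=15 → φ=5

duty=9 offsets: FL=10 FR=0 RL=13 RR=5


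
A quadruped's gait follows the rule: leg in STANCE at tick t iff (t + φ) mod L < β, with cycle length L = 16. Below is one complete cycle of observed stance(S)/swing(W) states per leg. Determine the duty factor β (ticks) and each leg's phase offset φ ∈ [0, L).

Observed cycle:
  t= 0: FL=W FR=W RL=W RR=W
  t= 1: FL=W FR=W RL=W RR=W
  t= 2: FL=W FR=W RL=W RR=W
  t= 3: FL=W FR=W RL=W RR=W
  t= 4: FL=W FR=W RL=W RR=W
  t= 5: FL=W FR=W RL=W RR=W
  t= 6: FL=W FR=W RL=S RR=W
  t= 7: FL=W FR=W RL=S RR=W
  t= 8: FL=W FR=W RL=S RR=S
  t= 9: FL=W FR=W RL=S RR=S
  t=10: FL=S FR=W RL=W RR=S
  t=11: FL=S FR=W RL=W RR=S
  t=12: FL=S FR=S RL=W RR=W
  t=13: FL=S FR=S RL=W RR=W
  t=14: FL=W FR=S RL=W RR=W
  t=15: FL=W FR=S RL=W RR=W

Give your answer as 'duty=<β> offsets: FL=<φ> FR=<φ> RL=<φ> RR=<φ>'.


duty=4 offsets: FL=6 FR=4 RL=10 RR=8

duty β = stance ticks per leg = 4
FL: stance ticks = 4; W→S at t=10 → φ=6
FR: stance ticks = 4; W→S at t=12 → φ=4
RL: stance ticks = 4; W→S at t=6 → φ=10
RR: stance ticks = 4; W→S at t=8 → φ=8


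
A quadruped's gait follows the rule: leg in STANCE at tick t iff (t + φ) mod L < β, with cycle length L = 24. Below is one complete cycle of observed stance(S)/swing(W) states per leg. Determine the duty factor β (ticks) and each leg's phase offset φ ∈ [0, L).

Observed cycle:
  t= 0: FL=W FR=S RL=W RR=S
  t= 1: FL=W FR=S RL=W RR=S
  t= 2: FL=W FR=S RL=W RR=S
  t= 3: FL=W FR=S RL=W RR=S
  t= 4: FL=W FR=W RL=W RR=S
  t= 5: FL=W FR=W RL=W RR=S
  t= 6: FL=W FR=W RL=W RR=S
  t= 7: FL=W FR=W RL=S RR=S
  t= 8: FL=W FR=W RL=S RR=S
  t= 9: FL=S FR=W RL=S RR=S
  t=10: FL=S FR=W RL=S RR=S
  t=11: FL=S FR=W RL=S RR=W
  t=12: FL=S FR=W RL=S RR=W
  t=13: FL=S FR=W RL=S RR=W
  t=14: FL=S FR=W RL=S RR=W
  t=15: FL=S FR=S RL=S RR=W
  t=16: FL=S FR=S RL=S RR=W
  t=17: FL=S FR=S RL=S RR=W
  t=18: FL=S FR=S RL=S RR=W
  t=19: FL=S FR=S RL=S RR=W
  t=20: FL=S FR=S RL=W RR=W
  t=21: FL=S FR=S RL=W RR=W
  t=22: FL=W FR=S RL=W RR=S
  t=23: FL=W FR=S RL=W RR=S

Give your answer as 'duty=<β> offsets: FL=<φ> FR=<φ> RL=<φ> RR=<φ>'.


duty β = stance ticks per leg = 13
FL: stance ticks = 13; W→S at t=9 → φ=15
FR: stance ticks = 13; W→S at t=15 → φ=9
RL: stance ticks = 13; W→S at t=7 → φ=17
RR: stance ticks = 13; W→S at t=22 → φ=2

duty=13 offsets: FL=15 FR=9 RL=17 RR=2


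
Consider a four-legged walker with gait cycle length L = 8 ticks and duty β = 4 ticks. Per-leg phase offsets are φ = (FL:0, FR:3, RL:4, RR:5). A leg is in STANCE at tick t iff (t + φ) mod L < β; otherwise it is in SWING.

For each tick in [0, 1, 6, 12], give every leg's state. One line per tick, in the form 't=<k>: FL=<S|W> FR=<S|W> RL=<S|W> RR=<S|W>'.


t=0: FL=S FR=S RL=W RR=W
t=1: FL=S FR=W RL=W RR=W
t=6: FL=W FR=S RL=S RR=S
t=12: FL=W FR=W RL=S RR=S

t=0: phase=(0,3,4,5) vs β=4 → FL=S FR=S RL=W RR=W
t=1: phase=(1,4,5,6) vs β=4 → FL=S FR=W RL=W RR=W
t=6: phase=(6,1,2,3) vs β=4 → FL=W FR=S RL=S RR=S
t=12: phase=(4,7,0,1) vs β=4 → FL=W FR=W RL=S RR=S


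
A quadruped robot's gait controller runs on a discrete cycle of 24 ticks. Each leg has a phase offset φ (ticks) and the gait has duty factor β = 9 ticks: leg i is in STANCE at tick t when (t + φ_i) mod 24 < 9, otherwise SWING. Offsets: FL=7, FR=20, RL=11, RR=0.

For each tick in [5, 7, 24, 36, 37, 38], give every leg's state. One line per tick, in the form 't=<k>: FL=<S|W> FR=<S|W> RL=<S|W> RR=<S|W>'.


t=5: phase=(12,1,16,5) vs β=9 → FL=W FR=S RL=W RR=S
t=7: phase=(14,3,18,7) vs β=9 → FL=W FR=S RL=W RR=S
t=24: phase=(7,20,11,0) vs β=9 → FL=S FR=W RL=W RR=S
t=36: phase=(19,8,23,12) vs β=9 → FL=W FR=S RL=W RR=W
t=37: phase=(20,9,0,13) vs β=9 → FL=W FR=W RL=S RR=W
t=38: phase=(21,10,1,14) vs β=9 → FL=W FR=W RL=S RR=W

t=5: FL=W FR=S RL=W RR=S
t=7: FL=W FR=S RL=W RR=S
t=24: FL=S FR=W RL=W RR=S
t=36: FL=W FR=S RL=W RR=W
t=37: FL=W FR=W RL=S RR=W
t=38: FL=W FR=W RL=S RR=W


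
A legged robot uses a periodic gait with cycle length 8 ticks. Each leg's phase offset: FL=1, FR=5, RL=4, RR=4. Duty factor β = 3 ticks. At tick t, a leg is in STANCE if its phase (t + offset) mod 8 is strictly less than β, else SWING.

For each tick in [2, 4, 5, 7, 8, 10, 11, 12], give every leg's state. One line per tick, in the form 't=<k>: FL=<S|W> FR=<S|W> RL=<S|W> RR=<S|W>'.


t=2: FL=W FR=W RL=W RR=W
t=4: FL=W FR=S RL=S RR=S
t=5: FL=W FR=S RL=S RR=S
t=7: FL=S FR=W RL=W RR=W
t=8: FL=S FR=W RL=W RR=W
t=10: FL=W FR=W RL=W RR=W
t=11: FL=W FR=S RL=W RR=W
t=12: FL=W FR=S RL=S RR=S

t=2: phase=(3,7,6,6) vs β=3 → FL=W FR=W RL=W RR=W
t=4: phase=(5,1,0,0) vs β=3 → FL=W FR=S RL=S RR=S
t=5: phase=(6,2,1,1) vs β=3 → FL=W FR=S RL=S RR=S
t=7: phase=(0,4,3,3) vs β=3 → FL=S FR=W RL=W RR=W
t=8: phase=(1,5,4,4) vs β=3 → FL=S FR=W RL=W RR=W
t=10: phase=(3,7,6,6) vs β=3 → FL=W FR=W RL=W RR=W
t=11: phase=(4,0,7,7) vs β=3 → FL=W FR=S RL=W RR=W
t=12: phase=(5,1,0,0) vs β=3 → FL=W FR=S RL=S RR=S


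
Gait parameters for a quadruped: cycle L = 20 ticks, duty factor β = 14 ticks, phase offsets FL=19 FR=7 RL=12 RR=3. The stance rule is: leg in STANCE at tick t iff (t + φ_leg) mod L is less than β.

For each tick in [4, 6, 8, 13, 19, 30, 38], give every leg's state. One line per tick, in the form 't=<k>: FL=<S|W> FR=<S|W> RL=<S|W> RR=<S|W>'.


t=4: phase=(3,11,16,7) vs β=14 → FL=S FR=S RL=W RR=S
t=6: phase=(5,13,18,9) vs β=14 → FL=S FR=S RL=W RR=S
t=8: phase=(7,15,0,11) vs β=14 → FL=S FR=W RL=S RR=S
t=13: phase=(12,0,5,16) vs β=14 → FL=S FR=S RL=S RR=W
t=19: phase=(18,6,11,2) vs β=14 → FL=W FR=S RL=S RR=S
t=30: phase=(9,17,2,13) vs β=14 → FL=S FR=W RL=S RR=S
t=38: phase=(17,5,10,1) vs β=14 → FL=W FR=S RL=S RR=S

t=4: FL=S FR=S RL=W RR=S
t=6: FL=S FR=S RL=W RR=S
t=8: FL=S FR=W RL=S RR=S
t=13: FL=S FR=S RL=S RR=W
t=19: FL=W FR=S RL=S RR=S
t=30: FL=S FR=W RL=S RR=S
t=38: FL=W FR=S RL=S RR=S


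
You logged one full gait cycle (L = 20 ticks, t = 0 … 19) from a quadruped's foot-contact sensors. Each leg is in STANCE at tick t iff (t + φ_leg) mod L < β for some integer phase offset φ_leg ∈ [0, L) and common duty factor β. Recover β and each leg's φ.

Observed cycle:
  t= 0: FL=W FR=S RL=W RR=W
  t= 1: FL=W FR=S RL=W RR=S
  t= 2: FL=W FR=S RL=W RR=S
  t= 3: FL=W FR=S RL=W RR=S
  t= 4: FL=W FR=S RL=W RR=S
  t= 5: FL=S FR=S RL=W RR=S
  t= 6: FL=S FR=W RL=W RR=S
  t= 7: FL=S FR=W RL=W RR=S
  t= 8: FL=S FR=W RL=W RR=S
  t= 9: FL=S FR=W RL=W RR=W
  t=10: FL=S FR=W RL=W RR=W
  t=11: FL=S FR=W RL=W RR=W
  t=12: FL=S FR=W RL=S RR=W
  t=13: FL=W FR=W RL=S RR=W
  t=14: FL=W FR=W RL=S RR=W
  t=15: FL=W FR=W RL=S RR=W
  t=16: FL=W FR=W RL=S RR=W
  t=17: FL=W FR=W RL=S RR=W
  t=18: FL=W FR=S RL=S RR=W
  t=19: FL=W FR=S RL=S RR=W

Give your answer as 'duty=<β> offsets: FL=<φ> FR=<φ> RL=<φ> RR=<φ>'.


duty β = stance ticks per leg = 8
FL: stance ticks = 8; W→S at t=5 → φ=15
FR: stance ticks = 8; W→S at t=18 → φ=2
RL: stance ticks = 8; W→S at t=12 → φ=8
RR: stance ticks = 8; W→S at t=1 → φ=19

duty=8 offsets: FL=15 FR=2 RL=8 RR=19


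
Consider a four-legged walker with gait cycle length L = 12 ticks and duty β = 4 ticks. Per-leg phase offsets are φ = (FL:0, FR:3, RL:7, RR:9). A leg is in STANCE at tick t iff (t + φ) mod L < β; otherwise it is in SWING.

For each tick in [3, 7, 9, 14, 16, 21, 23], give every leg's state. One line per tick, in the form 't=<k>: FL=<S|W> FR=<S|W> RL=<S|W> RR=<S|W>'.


t=3: phase=(3,6,10,0) vs β=4 → FL=S FR=W RL=W RR=S
t=7: phase=(7,10,2,4) vs β=4 → FL=W FR=W RL=S RR=W
t=9: phase=(9,0,4,6) vs β=4 → FL=W FR=S RL=W RR=W
t=14: phase=(2,5,9,11) vs β=4 → FL=S FR=W RL=W RR=W
t=16: phase=(4,7,11,1) vs β=4 → FL=W FR=W RL=W RR=S
t=21: phase=(9,0,4,6) vs β=4 → FL=W FR=S RL=W RR=W
t=23: phase=(11,2,6,8) vs β=4 → FL=W FR=S RL=W RR=W

t=3: FL=S FR=W RL=W RR=S
t=7: FL=W FR=W RL=S RR=W
t=9: FL=W FR=S RL=W RR=W
t=14: FL=S FR=W RL=W RR=W
t=16: FL=W FR=W RL=W RR=S
t=21: FL=W FR=S RL=W RR=W
t=23: FL=W FR=S RL=W RR=W


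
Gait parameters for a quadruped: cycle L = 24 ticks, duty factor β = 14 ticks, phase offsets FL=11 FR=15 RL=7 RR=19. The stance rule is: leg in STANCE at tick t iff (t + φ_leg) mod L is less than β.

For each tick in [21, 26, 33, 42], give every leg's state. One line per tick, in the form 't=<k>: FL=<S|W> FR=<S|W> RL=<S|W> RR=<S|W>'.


t=21: phase=(8,12,4,16) vs β=14 → FL=S FR=S RL=S RR=W
t=26: phase=(13,17,9,21) vs β=14 → FL=S FR=W RL=S RR=W
t=33: phase=(20,0,16,4) vs β=14 → FL=W FR=S RL=W RR=S
t=42: phase=(5,9,1,13) vs β=14 → FL=S FR=S RL=S RR=S

t=21: FL=S FR=S RL=S RR=W
t=26: FL=S FR=W RL=S RR=W
t=33: FL=W FR=S RL=W RR=S
t=42: FL=S FR=S RL=S RR=S


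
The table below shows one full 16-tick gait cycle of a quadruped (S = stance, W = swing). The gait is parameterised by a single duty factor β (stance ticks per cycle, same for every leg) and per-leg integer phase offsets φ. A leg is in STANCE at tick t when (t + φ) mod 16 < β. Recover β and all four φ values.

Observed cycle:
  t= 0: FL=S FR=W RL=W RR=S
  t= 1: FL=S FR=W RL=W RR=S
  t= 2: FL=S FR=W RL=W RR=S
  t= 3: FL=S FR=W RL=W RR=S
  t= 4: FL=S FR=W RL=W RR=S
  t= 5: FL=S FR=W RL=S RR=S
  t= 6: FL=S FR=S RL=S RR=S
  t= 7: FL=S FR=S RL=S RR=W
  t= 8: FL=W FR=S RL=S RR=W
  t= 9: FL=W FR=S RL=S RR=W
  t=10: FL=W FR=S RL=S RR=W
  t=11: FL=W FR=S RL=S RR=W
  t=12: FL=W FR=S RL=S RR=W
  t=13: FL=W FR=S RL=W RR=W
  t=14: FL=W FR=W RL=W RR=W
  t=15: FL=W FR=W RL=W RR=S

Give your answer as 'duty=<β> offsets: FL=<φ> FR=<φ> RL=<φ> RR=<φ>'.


duty=8 offsets: FL=0 FR=10 RL=11 RR=1

duty β = stance ticks per leg = 8
FL: stance ticks = 8; W→S at t=0 → φ=0
FR: stance ticks = 8; W→S at t=6 → φ=10
RL: stance ticks = 8; W→S at t=5 → φ=11
RR: stance ticks = 8; W→S at t=15 → φ=1


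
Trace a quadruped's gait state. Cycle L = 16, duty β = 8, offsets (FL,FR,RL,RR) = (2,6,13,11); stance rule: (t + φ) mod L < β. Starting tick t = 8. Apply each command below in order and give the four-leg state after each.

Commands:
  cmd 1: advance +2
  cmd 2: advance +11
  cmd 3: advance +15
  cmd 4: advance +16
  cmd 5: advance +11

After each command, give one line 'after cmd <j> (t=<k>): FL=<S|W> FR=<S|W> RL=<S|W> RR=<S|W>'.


after cmd 1 (t=10): FL=W FR=S RL=S RR=S
after cmd 2 (t=21): FL=S FR=W RL=S RR=S
after cmd 3 (t=36): FL=S FR=W RL=S RR=W
after cmd 4 (t=52): FL=S FR=W RL=S RR=W
after cmd 5 (t=63): FL=S FR=S RL=W RR=W

start t=8: FL=W FR=W RL=S RR=S
cmd 1: advance +2 → t=10, phase=(12,0,7,5) → FL=W FR=S RL=S RR=S
cmd 2: advance +11 → t=21, phase=(7,11,2,0) → FL=S FR=W RL=S RR=S
cmd 3: advance +15 → t=36, phase=(6,10,1,15) → FL=S FR=W RL=S RR=W
cmd 4: advance +16 → t=52, phase=(6,10,1,15) → FL=S FR=W RL=S RR=W
cmd 5: advance +11 → t=63, phase=(1,5,12,10) → FL=S FR=S RL=W RR=W


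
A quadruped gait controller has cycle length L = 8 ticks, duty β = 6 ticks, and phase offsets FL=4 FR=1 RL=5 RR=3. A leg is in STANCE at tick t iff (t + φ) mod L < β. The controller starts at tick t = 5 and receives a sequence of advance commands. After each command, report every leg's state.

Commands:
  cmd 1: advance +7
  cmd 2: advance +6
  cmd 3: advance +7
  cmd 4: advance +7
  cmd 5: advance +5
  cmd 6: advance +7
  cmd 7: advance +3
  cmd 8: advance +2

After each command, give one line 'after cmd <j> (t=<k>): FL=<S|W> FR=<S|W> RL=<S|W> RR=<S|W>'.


start t=5: FL=S FR=W RL=S RR=S
cmd 1: advance +7 → t=12, phase=(0,5,1,7) → FL=S FR=S RL=S RR=W
cmd 2: advance +6 → t=18, phase=(6,3,7,5) → FL=W FR=S RL=W RR=S
cmd 3: advance +7 → t=25, phase=(5,2,6,4) → FL=S FR=S RL=W RR=S
cmd 4: advance +7 → t=32, phase=(4,1,5,3) → FL=S FR=S RL=S RR=S
cmd 5: advance +5 → t=37, phase=(1,6,2,0) → FL=S FR=W RL=S RR=S
cmd 6: advance +7 → t=44, phase=(0,5,1,7) → FL=S FR=S RL=S RR=W
cmd 7: advance +3 → t=47, phase=(3,0,4,2) → FL=S FR=S RL=S RR=S
cmd 8: advance +2 → t=49, phase=(5,2,6,4) → FL=S FR=S RL=W RR=S

after cmd 1 (t=12): FL=S FR=S RL=S RR=W
after cmd 2 (t=18): FL=W FR=S RL=W RR=S
after cmd 3 (t=25): FL=S FR=S RL=W RR=S
after cmd 4 (t=32): FL=S FR=S RL=S RR=S
after cmd 5 (t=37): FL=S FR=W RL=S RR=S
after cmd 6 (t=44): FL=S FR=S RL=S RR=W
after cmd 7 (t=47): FL=S FR=S RL=S RR=S
after cmd 8 (t=49): FL=S FR=S RL=W RR=S


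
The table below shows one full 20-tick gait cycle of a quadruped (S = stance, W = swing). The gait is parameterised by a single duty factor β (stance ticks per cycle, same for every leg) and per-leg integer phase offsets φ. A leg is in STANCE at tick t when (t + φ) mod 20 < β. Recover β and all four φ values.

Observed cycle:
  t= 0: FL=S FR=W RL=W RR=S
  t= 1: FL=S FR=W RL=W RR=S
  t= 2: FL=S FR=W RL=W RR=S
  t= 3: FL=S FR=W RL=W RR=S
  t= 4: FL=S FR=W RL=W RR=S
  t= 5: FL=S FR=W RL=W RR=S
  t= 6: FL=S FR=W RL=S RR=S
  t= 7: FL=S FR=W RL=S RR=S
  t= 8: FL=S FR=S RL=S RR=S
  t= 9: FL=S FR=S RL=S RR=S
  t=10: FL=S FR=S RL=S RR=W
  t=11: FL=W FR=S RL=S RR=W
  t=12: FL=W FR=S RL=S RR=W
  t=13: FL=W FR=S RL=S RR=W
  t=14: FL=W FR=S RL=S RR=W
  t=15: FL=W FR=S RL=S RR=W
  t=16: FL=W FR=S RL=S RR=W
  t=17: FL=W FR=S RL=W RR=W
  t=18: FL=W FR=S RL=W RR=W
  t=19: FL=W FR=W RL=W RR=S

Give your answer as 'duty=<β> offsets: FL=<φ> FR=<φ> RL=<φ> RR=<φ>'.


duty=11 offsets: FL=0 FR=12 RL=14 RR=1

duty β = stance ticks per leg = 11
FL: stance ticks = 11; W→S at t=0 → φ=0
FR: stance ticks = 11; W→S at t=8 → φ=12
RL: stance ticks = 11; W→S at t=6 → φ=14
RR: stance ticks = 11; W→S at t=19 → φ=1


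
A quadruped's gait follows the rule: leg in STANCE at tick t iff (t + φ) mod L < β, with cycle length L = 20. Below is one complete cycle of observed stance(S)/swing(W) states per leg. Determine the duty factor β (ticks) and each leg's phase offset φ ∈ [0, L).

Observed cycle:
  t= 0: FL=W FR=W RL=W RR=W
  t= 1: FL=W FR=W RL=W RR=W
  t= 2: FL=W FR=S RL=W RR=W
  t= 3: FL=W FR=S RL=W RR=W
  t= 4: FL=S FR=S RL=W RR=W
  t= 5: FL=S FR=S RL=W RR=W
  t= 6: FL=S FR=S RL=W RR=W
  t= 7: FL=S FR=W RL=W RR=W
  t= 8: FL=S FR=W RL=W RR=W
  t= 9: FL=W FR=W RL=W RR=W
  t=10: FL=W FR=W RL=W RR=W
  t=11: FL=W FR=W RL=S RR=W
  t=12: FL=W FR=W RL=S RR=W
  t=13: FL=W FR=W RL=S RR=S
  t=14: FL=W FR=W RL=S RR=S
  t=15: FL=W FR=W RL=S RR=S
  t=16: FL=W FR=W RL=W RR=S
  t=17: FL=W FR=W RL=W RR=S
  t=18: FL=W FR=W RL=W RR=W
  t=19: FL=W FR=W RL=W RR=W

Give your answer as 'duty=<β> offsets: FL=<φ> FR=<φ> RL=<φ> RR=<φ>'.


duty=5 offsets: FL=16 FR=18 RL=9 RR=7

duty β = stance ticks per leg = 5
FL: stance ticks = 5; W→S at t=4 → φ=16
FR: stance ticks = 5; W→S at t=2 → φ=18
RL: stance ticks = 5; W→S at t=11 → φ=9
RR: stance ticks = 5; W→S at t=13 → φ=7
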